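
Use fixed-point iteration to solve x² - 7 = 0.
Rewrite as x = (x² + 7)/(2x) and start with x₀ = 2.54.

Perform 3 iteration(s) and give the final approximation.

Equation: x² - 7 = 0
Fixed-point form: x = (x² + 7)/(2x)
x₀ = 2.54

x_1 = g(2.540000) = 2.647953
x_2 = g(2.647953) = 2.645752
x_3 = g(2.645752) = 2.645751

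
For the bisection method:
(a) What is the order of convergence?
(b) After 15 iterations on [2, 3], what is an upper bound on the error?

(a) Bisection has linear (order 1) convergence; the error is halved each step.

(b) Error bound = (b-a)/2^n = (3 - 2)/2^{15}
    = 1/2^{15}

(a) 1 (linear); (b) error ≤ 3.05e-05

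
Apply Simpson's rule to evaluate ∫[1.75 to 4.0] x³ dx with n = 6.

f(x) = x³
a = 1.75, b = 4.0, n = 6
h = (b - a)/n = 0.375000

Simpson's rule: (h/3)[f(x₀) + 4f(x₁) + 2f(x₂) + ... + f(xₙ)]

x_0 = 1.7500, f(x_0) = 5.359375, coefficient = 1
x_1 = 2.1250, f(x_1) = 9.595703, coefficient = 4
x_2 = 2.5000, f(x_2) = 15.625000, coefficient = 2
x_3 = 2.8750, f(x_3) = 23.763672, coefficient = 4
x_4 = 3.2500, f(x_4) = 34.328125, coefficient = 2
x_5 = 3.6250, f(x_5) = 47.634766, coefficient = 4
x_6 = 4.0000, f(x_6) = 64.000000, coefficient = 1

I ≈ (0.375000/3) × 493.242188 = 61.655273
Exact value: 61.655273
Error: 0.000000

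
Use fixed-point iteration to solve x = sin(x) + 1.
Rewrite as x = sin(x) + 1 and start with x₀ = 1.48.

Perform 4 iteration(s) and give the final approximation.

Equation: x = sin(x) + 1
Fixed-point form: x = sin(x) + 1
x₀ = 1.48

x_1 = g(1.480000) = 1.995881
x_2 = g(1.995881) = 1.911004
x_3 = g(1.911004) = 1.942685
x_4 = g(1.942685) = 1.931643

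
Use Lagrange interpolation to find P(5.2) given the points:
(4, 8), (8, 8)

Lagrange interpolation formula:
P(x) = Σ yᵢ × Lᵢ(x)
where Lᵢ(x) = Π_{j≠i} (x - xⱼ)/(xᵢ - xⱼ)

L_0(5.2) = (5.2 - 8)/(4 - 8) = 0.700000
L_1(5.2) = (5.2 - 4)/(8 - 4) = 0.300000

P(5.2) = 8×L_0(5.2) + 8×L_1(5.2)
P(5.2) = 8.000000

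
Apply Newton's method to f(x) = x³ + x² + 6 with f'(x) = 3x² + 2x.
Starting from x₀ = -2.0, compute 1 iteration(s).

f(x) = x³ + x² + 6
f'(x) = 3x² + 2x
x₀ = -2.0

Newton-Raphson formula: x_{n+1} = x_n - f(x_n)/f'(x_n)

Iteration 1:
  f(-2.000000) = 2.000000
  f'(-2.000000) = 8.000000
  x_1 = -2.000000 - 2.000000/8.000000 = -2.250000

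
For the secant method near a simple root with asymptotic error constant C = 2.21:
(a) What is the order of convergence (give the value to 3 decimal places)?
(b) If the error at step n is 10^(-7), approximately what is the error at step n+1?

(a) Secant method has superlinear convergence with order φ = (1+√5)/2 ≈ 1.618.
    This means |e_{n+1}| ≈ C|e_n|^1.618.

(b) With |e_n| = 10^(-7) and C = 2.21:
    |e_{n+1}| ≈ 2.21 × (10^(-7))^1.618 = 2.21 × 10^(-11.33)

(a) ≈ 1.618 (golden ratio); (b) |e_{n+1}| ≈ 1.043e-11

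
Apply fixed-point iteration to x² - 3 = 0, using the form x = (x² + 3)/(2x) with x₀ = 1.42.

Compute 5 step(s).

Equation: x² - 3 = 0
Fixed-point form: x = (x² + 3)/(2x)
x₀ = 1.42

x_1 = g(1.420000) = 1.766338
x_2 = g(1.766338) = 1.732384
x_3 = g(1.732384) = 1.732051
x_4 = g(1.732051) = 1.732051
x_5 = g(1.732051) = 1.732051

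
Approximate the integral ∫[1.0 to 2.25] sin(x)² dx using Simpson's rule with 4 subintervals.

f(x) = sin(x)²
a = 1.0, b = 2.25, n = 4
h = (b - a)/n = 0.312500

Simpson's rule: (h/3)[f(x₀) + 4f(x₁) + 2f(x₂) + ... + f(xₙ)]

x_0 = 1.0000, f(x_0) = 0.708073, coefficient = 1
x_1 = 1.3125, f(x_1) = 0.934754, coefficient = 4
x_2 = 1.6250, f(x_2) = 0.997065, coefficient = 2
x_3 = 1.9375, f(x_3) = 0.871449, coefficient = 4
x_4 = 2.2500, f(x_4) = 0.605398, coefficient = 1

I ≈ (0.312500/3) × 10.532411 = 1.097126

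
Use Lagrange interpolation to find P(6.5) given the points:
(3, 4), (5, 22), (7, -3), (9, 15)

Lagrange interpolation formula:
P(x) = Σ yᵢ × Lᵢ(x)
where Lᵢ(x) = Π_{j≠i} (x - xⱼ)/(xᵢ - xⱼ)

L_0(6.5) = (6.5 - 5)/(3 - 5) × (6.5 - 7)/(3 - 7) × (6.5 - 9)/(3 - 9) = -0.039062
L_1(6.5) = (6.5 - 3)/(5 - 3) × (6.5 - 7)/(5 - 7) × (6.5 - 9)/(5 - 9) = 0.273438
L_2(6.5) = (6.5 - 3)/(7 - 3) × (6.5 - 5)/(7 - 5) × (6.5 - 9)/(7 - 9) = 0.820312
L_3(6.5) = (6.5 - 3)/(9 - 3) × (6.5 - 5)/(9 - 5) × (6.5 - 7)/(9 - 7) = -0.054688

P(6.5) = 4×L_0(6.5) + 22×L_1(6.5) + (-3)×L_2(6.5) + 15×L_3(6.5)
P(6.5) = 2.578125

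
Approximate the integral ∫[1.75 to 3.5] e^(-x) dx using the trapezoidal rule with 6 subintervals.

f(x) = e^(-x)
a = 1.75, b = 3.5, n = 6
h = (b - a)/n = 0.291667

Trapezoidal rule: (h/2)[f(x₀) + 2f(x₁) + 2f(x₂) + ... + f(xₙ)]

x_0 = 1.7500, f(x_0) = 0.173774, coefficient = 1
x_1 = 2.0417, f(x_1) = 0.129812, coefficient = 2
x_2 = 2.3333, f(x_2) = 0.096972, coefficient = 2
x_3 = 2.6250, f(x_3) = 0.072440, coefficient = 2
x_4 = 2.9167, f(x_4) = 0.054114, coefficient = 2
x_5 = 3.2083, f(x_5) = 0.040424, coefficient = 2
x_6 = 3.5000, f(x_6) = 0.030197, coefficient = 1

I ≈ (0.291667/2) × 0.991495 = 0.144593
Exact value: 0.143577
Error: 0.001016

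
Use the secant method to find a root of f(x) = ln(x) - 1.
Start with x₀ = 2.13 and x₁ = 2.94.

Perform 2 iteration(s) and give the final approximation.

f(x) = ln(x) - 1
x₀ = 2.13, x₁ = 2.94

Secant formula: x_{n+1} = x_n - f(x_n)(x_n - x_{n-1})/(f(x_n) - f(x_{n-1}))

Iteration 1:
  f(2.130000) = -0.243878
  f(2.940000) = 0.078410
  x_2 = 2.940000 - 0.078410×(2.940000 - 2.130000)/(0.078410 - (-0.243878))
       = 2.742935
Iteration 2:
  f(2.940000) = 0.078410
  f(2.742935) = 0.009028
  x_3 = 2.742935 - 0.009028×(2.742935 - 2.940000)/(0.009028 - 0.078410)
       = 2.717291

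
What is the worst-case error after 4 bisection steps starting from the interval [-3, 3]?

Bisection error bound: |error| ≤ (b-a)/2^n
|error| ≤ (3 - (-3))/2^4 = 6/2^4
|error| ≤ 0.3750000000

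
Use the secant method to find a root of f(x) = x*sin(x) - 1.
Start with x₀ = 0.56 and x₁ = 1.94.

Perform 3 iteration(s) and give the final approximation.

f(x) = x*sin(x) - 1
x₀ = 0.56, x₁ = 1.94

Secant formula: x_{n+1} = x_n - f(x_n)(x_n - x_{n-1})/(f(x_n) - f(x_{n-1}))

Iteration 1:
  f(0.560000) = -0.702536
  f(1.940000) = 0.809273
  x_2 = 1.940000 - 0.809273×(1.940000 - 0.560000)/(0.809273 - (-0.702536))
       = 1.201284
Iteration 2:
  f(1.940000) = 0.809273
  f(1.201284) = 0.120202
  x_3 = 1.201284 - 0.120202×(1.201284 - 1.940000)/(0.120202 - 0.809273)
       = 1.072422
Iteration 3:
  f(1.201284) = 0.120202
  f(1.072422) = -0.058026
  x_4 = 1.072422 - (-0.058026)×(1.072422 - 1.201284)/(-0.058026 - 0.120202)
       = 1.114376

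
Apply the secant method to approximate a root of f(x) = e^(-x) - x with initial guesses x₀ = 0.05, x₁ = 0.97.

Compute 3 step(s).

f(x) = e^(-x) - x
x₀ = 0.05, x₁ = 0.97

Secant formula: x_{n+1} = x_n - f(x_n)(x_n - x_{n-1})/(f(x_n) - f(x_{n-1}))

Iteration 1:
  f(0.050000) = 0.901229
  f(0.970000) = -0.590917
  x_2 = 0.970000 - (-0.590917)×(0.970000 - 0.050000)/(-0.590917 - 0.901229)
       = 0.605663
Iteration 2:
  f(0.970000) = -0.590917
  f(0.605663) = -0.059951
  x_3 = 0.605663 - (-0.059951)×(0.605663 - 0.970000)/(-0.059951 - (-0.590917))
       = 0.564526
Iteration 3:
  f(0.605663) = -0.059951
  f(0.564526) = 0.004103
  x_4 = 0.564526 - 0.004103×(0.564526 - 0.605663)/(0.004103 - (-0.059951))
       = 0.567161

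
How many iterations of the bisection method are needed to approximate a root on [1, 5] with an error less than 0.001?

We need (b-a)/2^n ≤ 0.001
(5 - 1)/2^n ≤ 0.001
4/2^n ≤ 0.001
2^n ≥ 4000
n ≥ log₂(4000) = 11.97
n ≥ 12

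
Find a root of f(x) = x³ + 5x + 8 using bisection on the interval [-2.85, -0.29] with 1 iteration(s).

f(x) = x³ + 5x + 8
Initial interval: [-2.85, -0.29]

Iteration 1:
  c_1 = (-2.850000 + (-0.290000))/2 = -1.570000
  f(c_1) = f(-1.570000) = -3.719893
  f(a) × f(c) ≥ 0, new interval: [-1.570000, -0.290000]

After 1 iteration(s), the approximation is c_1 = -1.570000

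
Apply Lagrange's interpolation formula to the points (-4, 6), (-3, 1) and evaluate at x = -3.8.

Lagrange interpolation formula:
P(x) = Σ yᵢ × Lᵢ(x)
where Lᵢ(x) = Π_{j≠i} (x - xⱼ)/(xᵢ - xⱼ)

L_0(-3.8) = (-3.8 - (-3))/(-4 - (-3)) = 0.800000
L_1(-3.8) = (-3.8 - (-4))/(-3 - (-4)) = 0.200000

P(-3.8) = 6×L_0(-3.8) + 1×L_1(-3.8)
P(-3.8) = 5.000000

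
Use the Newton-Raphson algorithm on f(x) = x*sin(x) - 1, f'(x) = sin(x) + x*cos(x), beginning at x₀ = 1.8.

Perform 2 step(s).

f(x) = x*sin(x) - 1
f'(x) = sin(x) + x*cos(x)
x₀ = 1.8

Newton-Raphson formula: x_{n+1} = x_n - f(x_n)/f'(x_n)

Iteration 1:
  f(1.800000) = 0.752926
  f'(1.800000) = 0.564884
  x_1 = 1.800000 - 0.752926/0.564884 = 0.467114
Iteration 2:
  f(0.467114) = -0.789653
  f'(0.467114) = 0.867384
  x_2 = 0.467114 - (-0.789653)/0.867384 = 1.377499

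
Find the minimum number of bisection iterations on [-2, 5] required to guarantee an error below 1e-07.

We need (b-a)/2^n ≤ 1e-07
(5 - (-2))/2^n ≤ 1e-07
7/2^n ≤ 1e-07
2^n ≥ 70000000
n ≥ log₂(70000000) = 26.06
n ≥ 27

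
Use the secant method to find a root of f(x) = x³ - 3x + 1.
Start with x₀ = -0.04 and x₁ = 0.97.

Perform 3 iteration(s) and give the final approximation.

f(x) = x³ - 3x + 1
x₀ = -0.04, x₁ = 0.97

Secant formula: x_{n+1} = x_n - f(x_n)(x_n - x_{n-1})/(f(x_n) - f(x_{n-1}))

Iteration 1:
  f(-0.040000) = 1.119936
  f(0.970000) = -0.997327
  x_2 = 0.970000 - (-0.997327)×(0.970000 - (-0.040000))/(-0.997327 - 1.119936)
       = 0.494244
Iteration 2:
  f(0.970000) = -0.997327
  f(0.494244) = -0.362000
  x_3 = 0.494244 - (-0.362000)×(0.494244 - 0.970000)/(-0.362000 - (-0.997327))
       = 0.223166
Iteration 3:
  f(0.494244) = -0.362000
  f(0.223166) = 0.341617
  x_4 = 0.223166 - 0.341617×(0.223166 - 0.494244)/(0.341617 - (-0.362000))
       = 0.354779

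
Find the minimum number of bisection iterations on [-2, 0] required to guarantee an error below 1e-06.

We need (b-a)/2^n ≤ 1e-06
(0 - (-2))/2^n ≤ 1e-06
2/2^n ≤ 1e-06
2^n ≥ 2000000
n ≥ log₂(2000000) = 20.93
n ≥ 21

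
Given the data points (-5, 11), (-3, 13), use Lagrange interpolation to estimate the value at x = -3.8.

Lagrange interpolation formula:
P(x) = Σ yᵢ × Lᵢ(x)
where Lᵢ(x) = Π_{j≠i} (x - xⱼ)/(xᵢ - xⱼ)

L_0(-3.8) = (-3.8 - (-3))/(-5 - (-3)) = 0.400000
L_1(-3.8) = (-3.8 - (-5))/(-3 - (-5)) = 0.600000

P(-3.8) = 11×L_0(-3.8) + 13×L_1(-3.8)
P(-3.8) = 12.200000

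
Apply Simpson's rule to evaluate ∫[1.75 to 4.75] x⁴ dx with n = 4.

f(x) = x⁴
a = 1.75, b = 4.75, n = 4
h = (b - a)/n = 0.750000

Simpson's rule: (h/3)[f(x₀) + 4f(x₁) + 2f(x₂) + ... + f(xₙ)]

x_0 = 1.7500, f(x_0) = 9.378906, coefficient = 1
x_1 = 2.5000, f(x_1) = 39.062500, coefficient = 4
x_2 = 3.2500, f(x_2) = 111.566406, coefficient = 2
x_3 = 4.0000, f(x_3) = 256.000000, coefficient = 4
x_4 = 4.7500, f(x_4) = 509.066406, coefficient = 1

I ≈ (0.750000/3) × 1921.828125 = 480.457031
Exact value: 480.330469
Error: 0.126563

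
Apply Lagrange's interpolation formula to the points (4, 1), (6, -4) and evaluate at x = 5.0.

Lagrange interpolation formula:
P(x) = Σ yᵢ × Lᵢ(x)
where Lᵢ(x) = Π_{j≠i} (x - xⱼ)/(xᵢ - xⱼ)

L_0(5.0) = (5.0 - 6)/(4 - 6) = 0.500000
L_1(5.0) = (5.0 - 4)/(6 - 4) = 0.500000

P(5.0) = 1×L_0(5.0) + (-4)×L_1(5.0)
P(5.0) = -1.500000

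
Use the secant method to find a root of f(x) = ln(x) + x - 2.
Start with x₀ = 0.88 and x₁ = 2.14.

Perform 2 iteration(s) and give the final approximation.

f(x) = ln(x) + x - 2
x₀ = 0.88, x₁ = 2.14

Secant formula: x_{n+1} = x_n - f(x_n)(x_n - x_{n-1})/(f(x_n) - f(x_{n-1}))

Iteration 1:
  f(0.880000) = -1.247833
  f(2.140000) = 0.900806
  x_2 = 2.140000 - 0.900806×(2.140000 - 0.880000)/(0.900806 - (-1.247833))
       = 1.611752
Iteration 2:
  f(2.140000) = 0.900806
  f(1.611752) = 0.089073
  x_3 = 1.611752 - 0.089073×(1.611752 - 2.140000)/(0.089073 - 0.900806)
       = 1.553786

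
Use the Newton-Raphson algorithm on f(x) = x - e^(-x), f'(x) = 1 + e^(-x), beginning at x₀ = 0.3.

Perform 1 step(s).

f(x) = x - e^(-x)
f'(x) = 1 + e^(-x)
x₀ = 0.3

Newton-Raphson formula: x_{n+1} = x_n - f(x_n)/f'(x_n)

Iteration 1:
  f(0.300000) = -0.440818
  f'(0.300000) = 1.740818
  x_1 = 0.300000 - (-0.440818)/1.740818 = 0.553225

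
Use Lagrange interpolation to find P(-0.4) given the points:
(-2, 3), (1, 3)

Lagrange interpolation formula:
P(x) = Σ yᵢ × Lᵢ(x)
where Lᵢ(x) = Π_{j≠i} (x - xⱼ)/(xᵢ - xⱼ)

L_0(-0.4) = (-0.4 - 1)/(-2 - 1) = 0.466667
L_1(-0.4) = (-0.4 - (-2))/(1 - (-2)) = 0.533333

P(-0.4) = 3×L_0(-0.4) + 3×L_1(-0.4)
P(-0.4) = 3.000000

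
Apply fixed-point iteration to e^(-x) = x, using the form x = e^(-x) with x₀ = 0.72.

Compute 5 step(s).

Equation: e^(-x) = x
Fixed-point form: x = e^(-x)
x₀ = 0.72

x_1 = g(0.720000) = 0.486752
x_2 = g(0.486752) = 0.614619
x_3 = g(0.614619) = 0.540847
x_4 = g(0.540847) = 0.582255
x_5 = g(0.582255) = 0.558637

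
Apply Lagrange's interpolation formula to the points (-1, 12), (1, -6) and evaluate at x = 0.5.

Lagrange interpolation formula:
P(x) = Σ yᵢ × Lᵢ(x)
where Lᵢ(x) = Π_{j≠i} (x - xⱼ)/(xᵢ - xⱼ)

L_0(0.5) = (0.5 - 1)/(-1 - 1) = 0.250000
L_1(0.5) = (0.5 - (-1))/(1 - (-1)) = 0.750000

P(0.5) = 12×L_0(0.5) + (-6)×L_1(0.5)
P(0.5) = -1.500000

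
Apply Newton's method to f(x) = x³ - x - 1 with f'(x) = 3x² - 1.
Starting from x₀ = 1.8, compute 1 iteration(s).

f(x) = x³ - x - 1
f'(x) = 3x² - 1
x₀ = 1.8

Newton-Raphson formula: x_{n+1} = x_n - f(x_n)/f'(x_n)

Iteration 1:
  f(1.800000) = 3.032000
  f'(1.800000) = 8.720000
  x_1 = 1.800000 - 3.032000/8.720000 = 1.452294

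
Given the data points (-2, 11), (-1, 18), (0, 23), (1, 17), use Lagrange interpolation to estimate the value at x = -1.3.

Lagrange interpolation formula:
P(x) = Σ yᵢ × Lᵢ(x)
where Lᵢ(x) = Π_{j≠i} (x - xⱼ)/(xᵢ - xⱼ)

L_0(-1.3) = (-1.3 - (-1))/(-2 - (-1)) × (-1.3 - 0)/(-2 - 0) × (-1.3 - 1)/(-2 - 1) = 0.149500
L_1(-1.3) = (-1.3 - (-2))/(-1 - (-2)) × (-1.3 - 0)/(-1 - 0) × (-1.3 - 1)/(-1 - 1) = 1.046500
L_2(-1.3) = (-1.3 - (-2))/(0 - (-2)) × (-1.3 - (-1))/(0 - (-1)) × (-1.3 - 1)/(0 - 1) = -0.241500
L_3(-1.3) = (-1.3 - (-2))/(1 - (-2)) × (-1.3 - (-1))/(1 - (-1)) × (-1.3 - 0)/(1 - 0) = 0.045500

P(-1.3) = 11×L_0(-1.3) + 18×L_1(-1.3) + 23×L_2(-1.3) + 17×L_3(-1.3)
P(-1.3) = 15.700500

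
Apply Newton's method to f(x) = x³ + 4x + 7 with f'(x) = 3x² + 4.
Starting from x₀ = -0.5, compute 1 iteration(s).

f(x) = x³ + 4x + 7
f'(x) = 3x² + 4
x₀ = -0.5

Newton-Raphson formula: x_{n+1} = x_n - f(x_n)/f'(x_n)

Iteration 1:
  f(-0.500000) = 4.875000
  f'(-0.500000) = 4.750000
  x_1 = -0.500000 - 4.875000/4.750000 = -1.526316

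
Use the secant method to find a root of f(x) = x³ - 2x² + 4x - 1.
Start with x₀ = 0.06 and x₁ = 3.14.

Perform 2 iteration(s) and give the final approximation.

f(x) = x³ - 2x² + 4x - 1
x₀ = 0.06, x₁ = 3.14

Secant formula: x_{n+1} = x_n - f(x_n)(x_n - x_{n-1})/(f(x_n) - f(x_{n-1}))

Iteration 1:
  f(0.060000) = -0.766984
  f(3.140000) = 22.799944
  x_2 = 3.140000 - 22.799944×(3.140000 - 0.060000)/(22.799944 - (-0.766984))
       = 0.160238
Iteration 2:
  f(3.140000) = 22.799944
  f(0.160238) = -0.406285
  x_3 = 0.160238 - (-0.406285)×(0.160238 - 3.140000)/(-0.406285 - 22.799944)
       = 0.212407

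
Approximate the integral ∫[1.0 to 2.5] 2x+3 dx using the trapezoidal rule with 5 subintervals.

f(x) = 2x+3
a = 1.0, b = 2.5, n = 5
h = (b - a)/n = 0.300000

Trapezoidal rule: (h/2)[f(x₀) + 2f(x₁) + 2f(x₂) + ... + f(xₙ)]

x_0 = 1.0000, f(x_0) = 5.000000, coefficient = 1
x_1 = 1.3000, f(x_1) = 5.600000, coefficient = 2
x_2 = 1.6000, f(x_2) = 6.200000, coefficient = 2
x_3 = 1.9000, f(x_3) = 6.800000, coefficient = 2
x_4 = 2.2000, f(x_4) = 7.400000, coefficient = 2
x_5 = 2.5000, f(x_5) = 8.000000, coefficient = 1

I ≈ (0.300000/2) × 65.000000 = 9.750000
Exact value: 9.750000
Error: 0.000000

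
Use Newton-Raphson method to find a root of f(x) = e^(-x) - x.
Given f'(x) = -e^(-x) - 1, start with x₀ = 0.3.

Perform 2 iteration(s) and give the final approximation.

f(x) = e^(-x) - x
f'(x) = -e^(-x) - 1
x₀ = 0.3

Newton-Raphson formula: x_{n+1} = x_n - f(x_n)/f'(x_n)

Iteration 1:
  f(0.300000) = 0.440818
  f'(0.300000) = -1.740818
  x_1 = 0.300000 - 0.440818/(-1.740818) = 0.553225
Iteration 2:
  f(0.553225) = 0.021868
  f'(0.553225) = -1.575092
  x_2 = 0.553225 - 0.021868/(-1.575092) = 0.567108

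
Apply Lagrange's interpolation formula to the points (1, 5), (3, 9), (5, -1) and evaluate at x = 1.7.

Lagrange interpolation formula:
P(x) = Σ yᵢ × Lᵢ(x)
where Lᵢ(x) = Π_{j≠i} (x - xⱼ)/(xᵢ - xⱼ)

L_0(1.7) = (1.7 - 3)/(1 - 3) × (1.7 - 5)/(1 - 5) = 0.536250
L_1(1.7) = (1.7 - 1)/(3 - 1) × (1.7 - 5)/(3 - 5) = 0.577500
L_2(1.7) = (1.7 - 1)/(5 - 1) × (1.7 - 3)/(5 - 3) = -0.113750

P(1.7) = 5×L_0(1.7) + 9×L_1(1.7) + (-1)×L_2(1.7)
P(1.7) = 7.992500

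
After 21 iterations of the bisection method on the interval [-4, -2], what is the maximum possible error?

Bisection error bound: |error| ≤ (b-a)/2^n
|error| ≤ (-2 - (-4))/2^21 = 2/2^21
|error| ≤ 0.0000009537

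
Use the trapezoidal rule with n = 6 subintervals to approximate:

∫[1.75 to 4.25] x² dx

f(x) = x²
a = 1.75, b = 4.25, n = 6
h = (b - a)/n = 0.416667

Trapezoidal rule: (h/2)[f(x₀) + 2f(x₁) + 2f(x₂) + ... + f(xₙ)]

x_0 = 1.7500, f(x_0) = 3.062500, coefficient = 1
x_1 = 2.1667, f(x_1) = 4.694444, coefficient = 2
x_2 = 2.5833, f(x_2) = 6.673611, coefficient = 2
x_3 = 3.0000, f(x_3) = 9.000000, coefficient = 2
x_4 = 3.4167, f(x_4) = 11.673611, coefficient = 2
x_5 = 3.8333, f(x_5) = 14.694444, coefficient = 2
x_6 = 4.2500, f(x_6) = 18.062500, coefficient = 1

I ≈ (0.416667/2) × 114.597222 = 23.874421
Exact value: 23.802083
Error: 0.072338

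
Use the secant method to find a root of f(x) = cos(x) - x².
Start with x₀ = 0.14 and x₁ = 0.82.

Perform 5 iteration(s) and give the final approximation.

f(x) = cos(x) - x²
x₀ = 0.14, x₁ = 0.82

Secant formula: x_{n+1} = x_n - f(x_n)(x_n - x_{n-1})/(f(x_n) - f(x_{n-1}))

Iteration 1:
  f(0.140000) = 0.970616
  f(0.820000) = 0.009821
  x_2 = 0.820000 - 0.009821×(0.820000 - 0.140000)/(0.009821 - 0.970616)
       = 0.826951
Iteration 2:
  f(0.820000) = 0.009821
  f(0.826951) = -0.006725
  x_3 = 0.826951 - (-0.006725)×(0.826951 - 0.820000)/(-0.006725 - 0.009821)
       = 0.824126
Iteration 3:
  f(0.826951) = -0.006725
  f(0.824126) = 0.000016
  x_4 = 0.824126 - 0.000016×(0.824126 - 0.826951)/(0.000016 - (-0.006725))
       = 0.824132
Iteration 4:
  f(0.824126) = 0.000016
  f(0.824132) = 0.000000
  x_5 = 0.824132 - 0.000000×(0.824132 - 0.824126)/(0.000000 - 0.000016)
       = 0.824132
Iteration 5:
  f(0.824132) = 0.000000
  f(0.824132) = 0.000000
  x_6 = 0.824132 - 0.000000×(0.824132 - 0.824132)/(0.000000 - 0.000000)
       = 0.824132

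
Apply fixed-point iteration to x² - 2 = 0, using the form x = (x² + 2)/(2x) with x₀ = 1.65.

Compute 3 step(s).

Equation: x² - 2 = 0
Fixed-point form: x = (x² + 2)/(2x)
x₀ = 1.65

x_1 = g(1.650000) = 1.431061
x_2 = g(1.431061) = 1.414313
x_3 = g(1.414313) = 1.414214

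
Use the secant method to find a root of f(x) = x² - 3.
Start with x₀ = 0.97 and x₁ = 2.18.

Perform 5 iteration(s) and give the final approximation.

f(x) = x² - 3
x₀ = 0.97, x₁ = 2.18

Secant formula: x_{n+1} = x_n - f(x_n)(x_n - x_{n-1})/(f(x_n) - f(x_{n-1}))

Iteration 1:
  f(0.970000) = -2.059100
  f(2.180000) = 1.752400
  x_2 = 2.180000 - 1.752400×(2.180000 - 0.970000)/(1.752400 - (-2.059100))
       = 1.623683
Iteration 2:
  f(2.180000) = 1.752400
  f(1.623683) = -0.363655
  x_3 = 1.623683 - (-0.363655)×(1.623683 - 2.180000)/(-0.363655 - 1.752400)
       = 1.719289
Iteration 3:
  f(1.623683) = -0.363655
  f(1.719289) = -0.044047
  x_4 = 1.719289 - (-0.044047)×(1.719289 - 1.623683)/(-0.044047 - (-0.363655))
       = 1.732465
Iteration 4:
  f(1.719289) = -0.044047
  f(1.732465) = 0.001433
  x_5 = 1.732465 - 0.001433×(1.732465 - 1.719289)/(0.001433 - (-0.044047))
       = 1.732049
Iteration 5:
  f(1.732465) = 0.001433
  f(1.732049) = -0.000005
  x_6 = 1.732049 - (-0.000005)×(1.732049 - 1.732465)/(-0.000005 - 0.001433)
       = 1.732051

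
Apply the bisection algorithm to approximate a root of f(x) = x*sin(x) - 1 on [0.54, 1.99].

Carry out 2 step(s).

f(x) = x*sin(x) - 1
Initial interval: [0.54, 1.99]

Iteration 1:
  c_1 = (0.540000 + 1.990000)/2 = 1.265000
  f(c_1) = f(1.265000) = 0.206314
  f(a) × f(c) < 0, new interval: [0.540000, 1.265000]
Iteration 2:
  c_2 = (0.540000 + 1.265000)/2 = 0.902500
  f(c_2) = f(0.902500) = -0.291647
  f(a) × f(c) ≥ 0, new interval: [0.902500, 1.265000]

After 2 iteration(s), the approximation is c_2 = 0.902500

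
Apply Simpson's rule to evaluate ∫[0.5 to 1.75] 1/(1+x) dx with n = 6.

f(x) = 1/(1+x)
a = 0.5, b = 1.75, n = 6
h = (b - a)/n = 0.208333

Simpson's rule: (h/3)[f(x₀) + 4f(x₁) + 2f(x₂) + ... + f(xₙ)]

x_0 = 0.5000, f(x_0) = 0.666667, coefficient = 1
x_1 = 0.7083, f(x_1) = 0.585366, coefficient = 4
x_2 = 0.9167, f(x_2) = 0.521739, coefficient = 2
x_3 = 1.1250, f(x_3) = 0.470588, coefficient = 4
x_4 = 1.3333, f(x_4) = 0.428571, coefficient = 2
x_5 = 1.5417, f(x_5) = 0.393443, coefficient = 4
x_6 = 1.7500, f(x_6) = 0.363636, coefficient = 1

I ≈ (0.208333/3) × 8.728511 = 0.606147
Exact value: 0.606136
Error: 0.000011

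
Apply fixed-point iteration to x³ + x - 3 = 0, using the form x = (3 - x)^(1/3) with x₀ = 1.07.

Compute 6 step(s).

Equation: x³ + x - 3 = 0
Fixed-point form: x = (3 - x)^(1/3)
x₀ = 1.07

x_1 = g(1.070000) = 1.245047
x_2 = g(1.245047) = 1.206207
x_3 = g(1.206207) = 1.215041
x_4 = g(1.215041) = 1.213043
x_5 = g(1.213043) = 1.213495
x_6 = g(1.213495) = 1.213393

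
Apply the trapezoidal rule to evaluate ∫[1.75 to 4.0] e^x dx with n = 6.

f(x) = e^x
a = 1.75, b = 4.0, n = 6
h = (b - a)/n = 0.375000

Trapezoidal rule: (h/2)[f(x₀) + 2f(x₁) + 2f(x₂) + ... + f(xₙ)]

x_0 = 1.7500, f(x_0) = 5.754603, coefficient = 1
x_1 = 2.1250, f(x_1) = 8.372897, coefficient = 2
x_2 = 2.5000, f(x_2) = 12.182494, coefficient = 2
x_3 = 2.8750, f(x_3) = 17.725424, coefficient = 2
x_4 = 3.2500, f(x_4) = 25.790340, coefficient = 2
x_5 = 3.6250, f(x_5) = 37.524723, coefficient = 2
x_6 = 4.0000, f(x_6) = 54.598150, coefficient = 1

I ≈ (0.375000/2) × 263.544510 = 49.414596
Exact value: 48.843547
Error: 0.571048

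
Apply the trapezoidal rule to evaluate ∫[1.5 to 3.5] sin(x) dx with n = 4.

f(x) = sin(x)
a = 1.5, b = 3.5, n = 4
h = (b - a)/n = 0.500000

Trapezoidal rule: (h/2)[f(x₀) + 2f(x₁) + 2f(x₂) + ... + f(xₙ)]

x_0 = 1.5000, f(x_0) = 0.997495, coefficient = 1
x_1 = 2.0000, f(x_1) = 0.909297, coefficient = 2
x_2 = 2.5000, f(x_2) = 0.598472, coefficient = 2
x_3 = 3.0000, f(x_3) = 0.141120, coefficient = 2
x_4 = 3.5000, f(x_4) = -0.350783, coefficient = 1

I ≈ (0.500000/2) × 3.944491 = 0.986123
Exact value: 1.007194
Error: 0.021071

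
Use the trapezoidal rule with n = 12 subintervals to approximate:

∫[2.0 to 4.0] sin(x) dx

f(x) = sin(x)
a = 2.0, b = 4.0, n = 12
h = (b - a)/n = 0.166667

Trapezoidal rule: (h/2)[f(x₀) + 2f(x₁) + 2f(x₂) + ... + f(xₙ)]

x_0 = 2.0000, f(x_0) = 0.909297, coefficient = 1
x_1 = 2.1667, f(x_1) = 0.827660, coefficient = 2
x_2 = 2.3333, f(x_2) = 0.723086, coefficient = 2
x_3 = 2.5000, f(x_3) = 0.598472, coefficient = 2
x_4 = 2.6667, f(x_4) = 0.457273, coefficient = 2
x_5 = 2.8333, f(x_5) = 0.303400, coefficient = 2
x_6 = 3.0000, f(x_6) = 0.141120, coefficient = 2
x_7 = 3.1667, f(x_7) = -0.025071, coefficient = 2
x_8 = 3.3333, f(x_8) = -0.190568, coefficient = 2
x_9 = 3.5000, f(x_9) = -0.350783, coefficient = 2
x_10 = 3.6667, f(x_10) = -0.501277, coefficient = 2
x_11 = 3.8333, f(x_11) = -0.637879, coefficient = 2
x_12 = 4.0000, f(x_12) = -0.756802, coefficient = 1

I ≈ (0.166667/2) × 2.843361 = 0.236947
Exact value: 0.237497
Error: 0.000550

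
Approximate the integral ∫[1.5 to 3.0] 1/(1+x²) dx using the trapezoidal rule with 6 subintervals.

f(x) = 1/(1+x²)
a = 1.5, b = 3.0, n = 6
h = (b - a)/n = 0.250000

Trapezoidal rule: (h/2)[f(x₀) + 2f(x₁) + 2f(x₂) + ... + f(xₙ)]

x_0 = 1.5000, f(x_0) = 0.307692, coefficient = 1
x_1 = 1.7500, f(x_1) = 0.246154, coefficient = 2
x_2 = 2.0000, f(x_2) = 0.200000, coefficient = 2
x_3 = 2.2500, f(x_3) = 0.164948, coefficient = 2
x_4 = 2.5000, f(x_4) = 0.137931, coefficient = 2
x_5 = 2.7500, f(x_5) = 0.116788, coefficient = 2
x_6 = 3.0000, f(x_6) = 0.100000, coefficient = 1

I ≈ (0.250000/2) × 2.139336 = 0.267417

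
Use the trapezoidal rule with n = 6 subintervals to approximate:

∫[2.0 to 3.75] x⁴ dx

f(x) = x⁴
a = 2.0, b = 3.75, n = 6
h = (b - a)/n = 0.291667

Trapezoidal rule: (h/2)[f(x₀) + 2f(x₁) + 2f(x₂) + ... + f(xₙ)]

x_0 = 2.0000, f(x_0) = 16.000000, coefficient = 1
x_1 = 2.2917, f(x_1) = 27.580732, coefficient = 2
x_2 = 2.5833, f(x_2) = 44.537085, coefficient = 2
x_3 = 2.8750, f(x_3) = 68.320557, coefficient = 2
x_4 = 3.1667, f(x_4) = 100.556327, coefficient = 2
x_5 = 3.4583, f(x_5) = 143.043261, coefficient = 2
x_6 = 3.7500, f(x_6) = 197.753906, coefficient = 1

I ≈ (0.291667/2) × 981.829831 = 143.183517
Exact value: 141.915430
Error: 1.268087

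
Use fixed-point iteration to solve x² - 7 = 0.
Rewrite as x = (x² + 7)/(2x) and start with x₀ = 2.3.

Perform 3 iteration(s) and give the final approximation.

Equation: x² - 7 = 0
Fixed-point form: x = (x² + 7)/(2x)
x₀ = 2.3

x_1 = g(2.300000) = 2.671739
x_2 = g(2.671739) = 2.645878
x_3 = g(2.645878) = 2.645751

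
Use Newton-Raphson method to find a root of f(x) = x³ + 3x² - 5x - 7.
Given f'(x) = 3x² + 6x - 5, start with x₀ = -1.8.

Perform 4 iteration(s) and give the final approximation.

f(x) = x³ + 3x² - 5x - 7
f'(x) = 3x² + 6x - 5
x₀ = -1.8

Newton-Raphson formula: x_{n+1} = x_n - f(x_n)/f'(x_n)

Iteration 1:
  f(-1.800000) = 5.888000
  f'(-1.800000) = -6.080000
  x_1 = -1.800000 - 5.888000/(-6.080000) = -0.831579
Iteration 2:
  f(-0.831579) = -1.342591
  f'(-0.831579) = -7.914903
  x_2 = -0.831579 - (-1.342591)/(-7.914903) = -1.001207
Iteration 3:
  f(-1.001207) = 0.009657
  f'(-1.001207) = -7.999996
  x_3 = -1.001207 - 0.009657/(-7.999996) = -1.000000
Iteration 4:
  f(-1.000000) = 0.000000
  f'(-1.000000) = -8.000000
  x_4 = -1.000000 - 0.000000/(-8.000000) = -1.000000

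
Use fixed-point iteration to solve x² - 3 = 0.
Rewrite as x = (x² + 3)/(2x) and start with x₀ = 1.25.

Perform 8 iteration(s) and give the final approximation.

Equation: x² - 3 = 0
Fixed-point form: x = (x² + 3)/(2x)
x₀ = 1.25

x_1 = g(1.250000) = 1.825000
x_2 = g(1.825000) = 1.734418
x_3 = g(1.734418) = 1.732052
x_4 = g(1.732052) = 1.732051
x_5 = g(1.732051) = 1.732051
x_6 = g(1.732051) = 1.732051
x_7 = g(1.732051) = 1.732051
x_8 = g(1.732051) = 1.732051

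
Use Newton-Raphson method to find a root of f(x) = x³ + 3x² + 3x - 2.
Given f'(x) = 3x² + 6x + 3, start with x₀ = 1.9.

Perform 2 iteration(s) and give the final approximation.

f(x) = x³ + 3x² + 3x - 2
f'(x) = 3x² + 6x + 3
x₀ = 1.9

Newton-Raphson formula: x_{n+1} = x_n - f(x_n)/f'(x_n)

Iteration 1:
  f(1.900000) = 21.389000
  f'(1.900000) = 25.230000
  x_1 = 1.900000 - 21.389000/25.230000 = 1.052239
Iteration 2:
  f(1.052239) = 5.643389
  f'(1.052239) = 12.635060
  x_2 = 1.052239 - 5.643389/12.635060 = 0.605594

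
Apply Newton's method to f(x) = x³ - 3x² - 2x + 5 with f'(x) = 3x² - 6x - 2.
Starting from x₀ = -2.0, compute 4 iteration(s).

f(x) = x³ - 3x² - 2x + 5
f'(x) = 3x² - 6x - 2
x₀ = -2.0

Newton-Raphson formula: x_{n+1} = x_n - f(x_n)/f'(x_n)

Iteration 1:
  f(-2.000000) = -11.000000
  f'(-2.000000) = 22.000000
  x_1 = -2.000000 - (-11.000000)/22.000000 = -1.500000
Iteration 2:
  f(-1.500000) = -2.125000
  f'(-1.500000) = 13.750000
  x_2 = -1.500000 - (-2.125000)/13.750000 = -1.345455
Iteration 3:
  f(-1.345455) = -0.175441
  f'(-1.345455) = 11.503471
  x_3 = -1.345455 - (-0.175441)/11.503471 = -1.330203
Iteration 4:
  f(-1.330203) = -0.001633
  f'(-1.330203) = 11.289544
  x_4 = -1.330203 - (-0.001633)/11.289544 = -1.330059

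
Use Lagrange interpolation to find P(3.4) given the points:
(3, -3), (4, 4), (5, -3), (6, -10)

Lagrange interpolation formula:
P(x) = Σ yᵢ × Lᵢ(x)
where Lᵢ(x) = Π_{j≠i} (x - xⱼ)/(xᵢ - xⱼ)

L_0(3.4) = (3.4 - 4)/(3 - 4) × (3.4 - 5)/(3 - 5) × (3.4 - 6)/(3 - 6) = 0.416000
L_1(3.4) = (3.4 - 3)/(4 - 3) × (3.4 - 5)/(4 - 5) × (3.4 - 6)/(4 - 6) = 0.832000
L_2(3.4) = (3.4 - 3)/(5 - 3) × (3.4 - 4)/(5 - 4) × (3.4 - 6)/(5 - 6) = -0.312000
L_3(3.4) = (3.4 - 3)/(6 - 3) × (3.4 - 4)/(6 - 4) × (3.4 - 5)/(6 - 5) = 0.064000

P(3.4) = (-3)×L_0(3.4) + 4×L_1(3.4) + (-3)×L_2(3.4) + (-10)×L_3(3.4)
P(3.4) = 2.376000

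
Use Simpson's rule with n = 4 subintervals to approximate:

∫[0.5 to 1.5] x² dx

f(x) = x²
a = 0.5, b = 1.5, n = 4
h = (b - a)/n = 0.250000

Simpson's rule: (h/3)[f(x₀) + 4f(x₁) + 2f(x₂) + ... + f(xₙ)]

x_0 = 0.5000, f(x_0) = 0.250000, coefficient = 1
x_1 = 0.7500, f(x_1) = 0.562500, coefficient = 4
x_2 = 1.0000, f(x_2) = 1.000000, coefficient = 2
x_3 = 1.2500, f(x_3) = 1.562500, coefficient = 4
x_4 = 1.5000, f(x_4) = 2.250000, coefficient = 1

I ≈ (0.250000/3) × 13.000000 = 1.083333
Exact value: 1.083333
Error: 0.000000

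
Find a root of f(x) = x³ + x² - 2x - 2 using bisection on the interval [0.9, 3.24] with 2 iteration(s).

f(x) = x³ + x² - 2x - 2
Initial interval: [0.9, 3.24]

Iteration 1:
  c_1 = (0.900000 + 3.240000)/2 = 2.070000
  f(c_1) = f(2.070000) = 7.014643
  f(a) × f(c) < 0, new interval: [0.900000, 2.070000]
Iteration 2:
  c_2 = (0.900000 + 2.070000)/2 = 1.485000
  f(c_2) = f(1.485000) = 0.509984
  f(a) × f(c) < 0, new interval: [0.900000, 1.485000]

After 2 iteration(s), the approximation is c_2 = 1.485000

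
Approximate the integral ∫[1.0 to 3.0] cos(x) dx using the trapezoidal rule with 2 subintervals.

f(x) = cos(x)
a = 1.0, b = 3.0, n = 2
h = (b - a)/n = 1.000000

Trapezoidal rule: (h/2)[f(x₀) + 2f(x₁) + 2f(x₂) + ... + f(xₙ)]

x_0 = 1.0000, f(x_0) = 0.540302, coefficient = 1
x_1 = 2.0000, f(x_1) = -0.416147, coefficient = 2
x_2 = 3.0000, f(x_2) = -0.989992, coefficient = 1

I ≈ (1.000000/2) × -1.281984 = -0.640992
Exact value: -0.700351
Error: 0.059359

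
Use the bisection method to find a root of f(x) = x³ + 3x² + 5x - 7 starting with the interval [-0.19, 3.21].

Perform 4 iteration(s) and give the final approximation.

f(x) = x³ + 3x² + 5x - 7
Initial interval: [-0.19, 3.21]

Iteration 1:
  c_1 = (-0.190000 + 3.210000)/2 = 1.510000
  f(c_1) = f(1.510000) = 10.833251
  f(a) × f(c) < 0, new interval: [-0.190000, 1.510000]
Iteration 2:
  c_2 = (-0.190000 + 1.510000)/2 = 0.660000
  f(c_2) = f(0.660000) = -2.105704
  f(a) × f(c) ≥ 0, new interval: [0.660000, 1.510000]
Iteration 3:
  c_3 = (0.660000 + 1.510000)/2 = 1.085000
  f(c_3) = f(1.085000) = 3.233964
  f(a) × f(c) < 0, new interval: [0.660000, 1.085000]
Iteration 4:
  c_4 = (0.660000 + 1.085000)/2 = 0.872500
  f(c_4) = f(0.872500) = 0.310465
  f(a) × f(c) < 0, new interval: [0.660000, 0.872500]

After 4 iteration(s), the approximation is c_4 = 0.872500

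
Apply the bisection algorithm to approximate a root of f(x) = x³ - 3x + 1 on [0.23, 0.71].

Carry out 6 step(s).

f(x) = x³ - 3x + 1
Initial interval: [0.23, 0.71]

Iteration 1:
  c_1 = (0.230000 + 0.710000)/2 = 0.470000
  f(c_1) = f(0.470000) = -0.306177
  f(a) × f(c) < 0, new interval: [0.230000, 0.470000]
Iteration 2:
  c_2 = (0.230000 + 0.470000)/2 = 0.350000
  f(c_2) = f(0.350000) = -0.007125
  f(a) × f(c) < 0, new interval: [0.230000, 0.350000]
Iteration 3:
  c_3 = (0.230000 + 0.350000)/2 = 0.290000
  f(c_3) = f(0.290000) = 0.154389
  f(a) × f(c) ≥ 0, new interval: [0.290000, 0.350000]
Iteration 4:
  c_4 = (0.290000 + 0.350000)/2 = 0.320000
  f(c_4) = f(0.320000) = 0.072768
  f(a) × f(c) ≥ 0, new interval: [0.320000, 0.350000]
Iteration 5:
  c_5 = (0.320000 + 0.350000)/2 = 0.335000
  f(c_5) = f(0.335000) = 0.032595
  f(a) × f(c) ≥ 0, new interval: [0.335000, 0.350000]
Iteration 6:
  c_6 = (0.335000 + 0.350000)/2 = 0.342500
  f(c_6) = f(0.342500) = 0.012677
  f(a) × f(c) ≥ 0, new interval: [0.342500, 0.350000]

After 6 iteration(s), the approximation is c_6 = 0.342500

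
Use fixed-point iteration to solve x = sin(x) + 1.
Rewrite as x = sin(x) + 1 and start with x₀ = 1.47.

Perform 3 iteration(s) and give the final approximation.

Equation: x = sin(x) + 1
Fixed-point form: x = sin(x) + 1
x₀ = 1.47

x_1 = g(1.470000) = 1.994924
x_2 = g(1.994924) = 1.911398
x_3 = g(1.911398) = 1.942554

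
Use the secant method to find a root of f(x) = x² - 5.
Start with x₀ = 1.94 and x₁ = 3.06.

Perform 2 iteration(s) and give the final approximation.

f(x) = x² - 5
x₀ = 1.94, x₁ = 3.06

Secant formula: x_{n+1} = x_n - f(x_n)(x_n - x_{n-1})/(f(x_n) - f(x_{n-1}))

Iteration 1:
  f(1.940000) = -1.236400
  f(3.060000) = 4.363600
  x_2 = 3.060000 - 4.363600×(3.060000 - 1.940000)/(4.363600 - (-1.236400))
       = 2.187280
Iteration 2:
  f(3.060000) = 4.363600
  f(2.187280) = -0.215806
  x_3 = 2.187280 - (-0.215806)×(2.187280 - 3.060000)/(-0.215806 - 4.363600)
       = 2.228407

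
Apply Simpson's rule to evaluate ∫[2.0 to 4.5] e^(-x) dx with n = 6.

f(x) = e^(-x)
a = 2.0, b = 4.5, n = 6
h = (b - a)/n = 0.416667

Simpson's rule: (h/3)[f(x₀) + 4f(x₁) + 2f(x₂) + ... + f(xₙ)]

x_0 = 2.0000, f(x_0) = 0.135335, coefficient = 1
x_1 = 2.4167, f(x_1) = 0.089219, coefficient = 4
x_2 = 2.8333, f(x_2) = 0.058816, coefficient = 2
x_3 = 3.2500, f(x_3) = 0.038774, coefficient = 4
x_4 = 3.6667, f(x_4) = 0.025562, coefficient = 2
x_5 = 4.0833, f(x_5) = 0.016851, coefficient = 4
x_6 = 4.5000, f(x_6) = 0.011109, coefficient = 1

I ≈ (0.416667/3) × 0.894576 = 0.124247
Exact value: 0.124226
Error: 0.000020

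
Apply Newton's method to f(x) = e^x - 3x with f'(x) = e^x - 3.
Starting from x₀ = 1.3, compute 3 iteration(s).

f(x) = e^x - 3x
f'(x) = e^x - 3
x₀ = 1.3

Newton-Raphson formula: x_{n+1} = x_n - f(x_n)/f'(x_n)

Iteration 1:
  f(1.300000) = -0.230703
  f'(1.300000) = 0.669297
  x_1 = 1.300000 - (-0.230703)/0.669297 = 1.644695
Iteration 2:
  f(1.644695) = 0.245345
  f'(1.644695) = 2.179431
  x_2 = 1.644695 - 0.245345/2.179431 = 1.532122
Iteration 3:
  f(1.532122) = 0.031621
  f'(1.532122) = 1.627987
  x_3 = 1.532122 - 0.031621/1.627987 = 1.512699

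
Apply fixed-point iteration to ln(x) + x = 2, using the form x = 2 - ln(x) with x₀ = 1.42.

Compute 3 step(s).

Equation: ln(x) + x = 2
Fixed-point form: x = 2 - ln(x)
x₀ = 1.42

x_1 = g(1.420000) = 1.649343
x_2 = g(1.649343) = 1.499623
x_3 = g(1.499623) = 1.594786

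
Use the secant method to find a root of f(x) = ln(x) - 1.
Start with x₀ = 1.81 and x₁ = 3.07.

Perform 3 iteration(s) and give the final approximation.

f(x) = ln(x) - 1
x₀ = 1.81, x₁ = 3.07

Secant formula: x_{n+1} = x_n - f(x_n)(x_n - x_{n-1})/(f(x_n) - f(x_{n-1}))

Iteration 1:
  f(1.810000) = -0.406673
  f(3.070000) = 0.121678
  x_2 = 3.070000 - 0.121678×(3.070000 - 1.810000)/(0.121678 - (-0.406673))
       = 2.779826
Iteration 2:
  f(3.070000) = 0.121678
  f(2.779826) = 0.022388
  x_3 = 2.779826 - 0.022388×(2.779826 - 3.070000)/(0.022388 - 0.121678)
       = 2.714396
Iteration 3:
  f(2.779826) = 0.022388
  f(2.714396) = -0.001431
  x_4 = 2.714396 - (-0.001431)×(2.714396 - 2.779826)/(-0.001431 - 0.022388)
       = 2.718326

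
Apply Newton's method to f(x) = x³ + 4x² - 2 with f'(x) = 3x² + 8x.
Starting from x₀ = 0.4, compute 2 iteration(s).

f(x) = x³ + 4x² - 2
f'(x) = 3x² + 8x
x₀ = 0.4

Newton-Raphson formula: x_{n+1} = x_n - f(x_n)/f'(x_n)

Iteration 1:
  f(0.400000) = -1.296000
  f'(0.400000) = 3.680000
  x_1 = 0.400000 - (-1.296000)/3.680000 = 0.752174
Iteration 2:
  f(0.752174) = 0.688617
  f'(0.752174) = 7.714688
  x_2 = 0.752174 - 0.688617/7.714688 = 0.662913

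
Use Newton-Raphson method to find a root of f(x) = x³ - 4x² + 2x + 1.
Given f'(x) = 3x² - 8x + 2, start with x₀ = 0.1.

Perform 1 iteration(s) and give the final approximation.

f(x) = x³ - 4x² + 2x + 1
f'(x) = 3x² - 8x + 2
x₀ = 0.1

Newton-Raphson formula: x_{n+1} = x_n - f(x_n)/f'(x_n)

Iteration 1:
  f(0.100000) = 1.161000
  f'(0.100000) = 1.230000
  x_1 = 0.100000 - 1.161000/1.230000 = -0.843902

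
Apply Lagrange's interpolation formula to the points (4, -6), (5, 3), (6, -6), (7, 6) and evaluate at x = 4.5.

Lagrange interpolation formula:
P(x) = Σ yᵢ × Lᵢ(x)
where Lᵢ(x) = Π_{j≠i} (x - xⱼ)/(xᵢ - xⱼ)

L_0(4.5) = (4.5 - 5)/(4 - 5) × (4.5 - 6)/(4 - 6) × (4.5 - 7)/(4 - 7) = 0.312500
L_1(4.5) = (4.5 - 4)/(5 - 4) × (4.5 - 6)/(5 - 6) × (4.5 - 7)/(5 - 7) = 0.937500
L_2(4.5) = (4.5 - 4)/(6 - 4) × (4.5 - 5)/(6 - 5) × (4.5 - 7)/(6 - 7) = -0.312500
L_3(4.5) = (4.5 - 4)/(7 - 4) × (4.5 - 5)/(7 - 5) × (4.5 - 6)/(7 - 6) = 0.062500

P(4.5) = (-6)×L_0(4.5) + 3×L_1(4.5) + (-6)×L_2(4.5) + 6×L_3(4.5)
P(4.5) = 3.187500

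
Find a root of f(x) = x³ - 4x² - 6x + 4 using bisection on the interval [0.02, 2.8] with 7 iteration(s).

f(x) = x³ - 4x² - 6x + 4
Initial interval: [0.02, 2.8]

Iteration 1:
  c_1 = (0.020000 + 2.800000)/2 = 1.410000
  f(c_1) = f(1.410000) = -9.609179
  f(a) × f(c) < 0, new interval: [0.020000, 1.410000]
Iteration 2:
  c_2 = (0.020000 + 1.410000)/2 = 0.715000
  f(c_2) = f(0.715000) = -1.969374
  f(a) × f(c) < 0, new interval: [0.020000, 0.715000]
Iteration 3:
  c_3 = (0.020000 + 0.715000)/2 = 0.367500
  f(c_3) = f(0.367500) = 1.304408
  f(a) × f(c) ≥ 0, new interval: [0.367500, 0.715000]
Iteration 4:
  c_4 = (0.367500 + 0.715000)/2 = 0.541250
  f(c_4) = f(0.541250) = -0.260746
  f(a) × f(c) < 0, new interval: [0.367500, 0.541250]
Iteration 5:
  c_5 = (0.367500 + 0.541250)/2 = 0.454375
  f(c_5) = f(0.454375) = 0.541732
  f(a) × f(c) ≥ 0, new interval: [0.454375, 0.541250]
Iteration 6:
  c_6 = (0.454375 + 0.541250)/2 = 0.497812
  f(c_6) = f(0.497812) = 0.145222
  f(a) × f(c) ≥ 0, new interval: [0.497812, 0.541250]
Iteration 7:
  c_7 = (0.497812 + 0.541250)/2 = 0.519531
  f(c_7) = f(0.519531) = -0.056610
  f(a) × f(c) < 0, new interval: [0.497812, 0.519531]

After 7 iteration(s), the approximation is c_7 = 0.519531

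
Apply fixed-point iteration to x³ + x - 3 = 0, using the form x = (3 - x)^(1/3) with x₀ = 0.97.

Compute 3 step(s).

Equation: x³ + x - 3 = 0
Fixed-point form: x = (3 - x)^(1/3)
x₀ = 0.97

x_1 = g(0.970000) = 1.266189
x_2 = g(1.266189) = 1.201344
x_3 = g(1.201344) = 1.216138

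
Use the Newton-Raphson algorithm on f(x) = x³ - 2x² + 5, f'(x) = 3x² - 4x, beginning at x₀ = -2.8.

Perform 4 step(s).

f(x) = x³ - 2x² + 5
f'(x) = 3x² - 4x
x₀ = -2.8

Newton-Raphson formula: x_{n+1} = x_n - f(x_n)/f'(x_n)

Iteration 1:
  f(-2.800000) = -32.632000
  f'(-2.800000) = 34.720000
  x_1 = -2.800000 - (-32.632000)/34.720000 = -1.860138
Iteration 2:
  f(-1.860138) = -8.356520
  f'(-1.860138) = 17.820896
  x_2 = -1.860138 - (-8.356520)/17.820896 = -1.391221
Iteration 3:
  f(-1.391221) = -1.563698
  f'(-1.391221) = 11.371376
  x_3 = -1.391221 - (-1.563698)/11.371376 = -1.253710
Iteration 4:
  f(-1.253710) = -0.114141
  f'(-1.253710) = 9.730201
  x_4 = -1.253710 - (-0.114141)/9.730201 = -1.241979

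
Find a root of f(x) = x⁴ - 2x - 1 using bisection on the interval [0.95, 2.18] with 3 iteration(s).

f(x) = x⁴ - 2x - 1
Initial interval: [0.95, 2.18]

Iteration 1:
  c_1 = (0.950000 + 2.180000)/2 = 1.565000
  f(c_1) = f(1.565000) = 1.868703
  f(a) × f(c) < 0, new interval: [0.950000, 1.565000]
Iteration 2:
  c_2 = (0.950000 + 1.565000)/2 = 1.257500
  f(c_2) = f(1.257500) = -1.014471
  f(a) × f(c) ≥ 0, new interval: [1.257500, 1.565000]
Iteration 3:
  c_3 = (1.257500 + 1.565000)/2 = 1.411250
  f(c_3) = f(1.411250) = 0.144076
  f(a) × f(c) < 0, new interval: [1.257500, 1.411250]

After 3 iteration(s), the approximation is c_3 = 1.411250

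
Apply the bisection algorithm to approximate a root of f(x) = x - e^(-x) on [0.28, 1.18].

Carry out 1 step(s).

f(x) = x - e^(-x)
Initial interval: [0.28, 1.18]

Iteration 1:
  c_1 = (0.280000 + 1.180000)/2 = 0.730000
  f(c_1) = f(0.730000) = 0.248091
  f(a) × f(c) < 0, new interval: [0.280000, 0.730000]

After 1 iteration(s), the approximation is c_1 = 0.730000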